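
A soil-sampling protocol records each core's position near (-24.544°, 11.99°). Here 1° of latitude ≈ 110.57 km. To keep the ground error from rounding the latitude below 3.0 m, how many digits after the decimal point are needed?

One degree of latitude covers 110570 m.
N decimal places → at most half a unit in the last place, 0.5 × 10⁻ᴺ° = 110570/2 × 10⁻ᴺ m.
Need 0.5 × 110570 × 10⁻ᴺ ≤ 3.0 → 10⁻ᴺ ≤ 5.426e-05, so N ≥ 4.27.
So 5 decimal places suffice (0.553 m); 4 would allow up to 5.53 m.

5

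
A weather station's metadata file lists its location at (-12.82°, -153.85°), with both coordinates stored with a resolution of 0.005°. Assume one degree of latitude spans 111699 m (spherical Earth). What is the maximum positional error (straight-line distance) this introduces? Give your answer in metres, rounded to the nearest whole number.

With a 0.005° grid the true value lies within half a step, ±0.005°/2 = ±0.0025°, of the stored one.
N–S: 0.0025° × 111699 m/° = 279.248 m.
East–west component at 12.82°: 0.0025° × 111699 × cos 12.82° ≈ 0.0025 × 108915 ≈ 272.286 m.
Worst case both components are at the extreme and orthogonal: √(279.248² + 272.286²) ≈ 390.024 m.

390 metres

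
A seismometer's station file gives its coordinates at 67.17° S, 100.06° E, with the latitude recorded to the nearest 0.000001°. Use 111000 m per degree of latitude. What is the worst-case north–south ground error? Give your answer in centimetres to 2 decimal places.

5.55 centimetres

Rounding to 6 decimal places leaves the latitude within ±5e-07° of the true value.
North–south distance: 5e-07° × 111000 m/° = 0.0555 m.
That is 0.0555 m = 5.55 cm.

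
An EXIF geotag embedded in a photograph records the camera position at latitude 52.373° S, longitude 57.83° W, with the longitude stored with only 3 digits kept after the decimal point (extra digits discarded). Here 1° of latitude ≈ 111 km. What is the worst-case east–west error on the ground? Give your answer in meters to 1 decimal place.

Truncating at 3 decimal places can drop up to a full unit in the last place, so the longitude may be off by as much as 0.001°.
At latitude 52.373° a degree of longitude spans 111000 m × cos 52.373° = 111000 × 0.6105 ≈ 67767.5 m.
East–west error: 0.001° × 67767.5 m/° ≈ 67.7675 m.

67.8 meters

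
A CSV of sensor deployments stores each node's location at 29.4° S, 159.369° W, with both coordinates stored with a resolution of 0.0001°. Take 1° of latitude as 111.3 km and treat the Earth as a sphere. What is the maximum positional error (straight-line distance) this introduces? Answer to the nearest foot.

With a 0.0001° grid the true value lies within half a step, ±0.0001°/2 = ±5e-05°, of the stored one.
North–south component: 5e-05° × 111300 = 5.565 m.
E–W at 29.4°: 5e-05° × 111300 × cos 29.4° = 5e-05 × 111300 × 0.8712 ≈ 4.8483 m.
Worst case both components are at the extreme and orthogonal: √(5.565² + 4.8483²) ≈ 7.38074 m.
Converting: 7.38074 m × 3.2808 ft/m ≈ 24.215 ft.

24 feet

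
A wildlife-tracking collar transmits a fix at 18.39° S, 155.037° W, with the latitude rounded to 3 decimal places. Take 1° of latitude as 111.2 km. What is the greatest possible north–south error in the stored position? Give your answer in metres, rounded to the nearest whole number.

56 metres

Rounding to 3 decimal places leaves the latitude within ±0.0005° of the true value.
Along the meridian that is 0.0005° × 111200 m/° = 55.6 m.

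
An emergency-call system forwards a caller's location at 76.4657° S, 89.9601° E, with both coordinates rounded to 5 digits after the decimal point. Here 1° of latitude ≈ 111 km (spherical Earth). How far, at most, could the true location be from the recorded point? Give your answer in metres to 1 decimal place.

Rounding to 5 decimal places leaves each coordinate within ±5e-06° of the true value.
North–south component: 5e-06° × 111000 = 0.555 m.
Longitude error → 5e-06 × 111000 × cos 76.4657° = 5e-06 × 111000 × 0.2340 ≈ 0.129885 m.
The two errors are perpendicular, so the maximum displacement is √(0.555² + 0.129885²) ≈ 0.569996 m.

0.6 metres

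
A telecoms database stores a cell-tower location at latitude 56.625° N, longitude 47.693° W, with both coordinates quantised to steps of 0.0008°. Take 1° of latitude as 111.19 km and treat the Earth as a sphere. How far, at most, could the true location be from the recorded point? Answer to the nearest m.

With a 0.0008° grid the true value lies within half a step, ±0.0008°/2 = ±0.0004°, of the stored one.
N–S: 0.0004° × 111190 m/° = 44.476 m.
Longitude error → 0.0004 × 111190 × cos 56.625° = 0.0004 × 111190 × 0.5501 ≈ 24.467 m.
The two errors are perpendicular, so the maximum displacement is √(44.476² + 24.467²) ≈ 50.7617 m.

51 m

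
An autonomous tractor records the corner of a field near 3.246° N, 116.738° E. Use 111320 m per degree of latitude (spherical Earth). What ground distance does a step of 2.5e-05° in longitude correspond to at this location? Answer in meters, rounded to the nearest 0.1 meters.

2.8 meters

At 3.246° a degree of longitude is 111320 × cos 3.246° ≈ 111141 m, so 2.5e-05° corresponds to 2.77854 m.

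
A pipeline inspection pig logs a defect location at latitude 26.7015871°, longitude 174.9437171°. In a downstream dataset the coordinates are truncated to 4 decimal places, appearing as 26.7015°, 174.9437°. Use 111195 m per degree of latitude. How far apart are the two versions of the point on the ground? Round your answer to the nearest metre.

The latitude changed by +0.0000871° and the longitude by +0.0000171°.
North–south shift: 0.0000871 × 111195 = 9.68508 m.
E–W at 26.7015°: 0.0000171° × 111195 × cos 26.7015° = 0.0000171 × 111195 × 0.8934 ≈ 1.69866 m.
Hypotenuse of the two orthogonal shifts: √(9.68508² + 1.69866²) = 9.83292 m.

10 metres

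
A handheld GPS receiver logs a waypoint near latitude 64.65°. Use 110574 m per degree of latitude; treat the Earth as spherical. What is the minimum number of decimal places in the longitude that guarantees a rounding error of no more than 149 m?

3 decimal places

At 64.65° one degree of longitude covers 110574 × cos 64.65° ≈ 110574 × 0.4281 ≈ 47341.9 m.
Rounding to N decimal places gives at most 0.5 × 10⁻ᴺ degrees of error, i.e. 0.5 × 10⁻ᴺ × 47341.9 m.
Need 0.5 × 47341.9 × 10⁻ᴺ ≤ 149 → 10⁻ᴺ ≤ 6.295e-03, so N ≥ 2.20.
So 3 decimal places suffice (23.7 m); 2 would allow up to 237 m.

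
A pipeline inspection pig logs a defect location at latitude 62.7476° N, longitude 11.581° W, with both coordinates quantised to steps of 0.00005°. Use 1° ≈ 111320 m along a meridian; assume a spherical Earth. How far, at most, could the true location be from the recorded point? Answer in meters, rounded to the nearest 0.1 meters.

3.1 meters

With a 0.00005° grid the true value lies within half a step, ±0.00005°/2 = ±2.5e-05°, of the stored one.
N–S: 2.5e-05° × 111320 m/° = 2.783 m.
Longitude error → 2.5e-05 × 111320 × cos 62.7476° = 2.5e-05 × 111320 × 0.4579 ≈ 1.27437 m.
Combining orthogonally: (2.783² + 1.27437²)^½ ≈ 3.0609 m.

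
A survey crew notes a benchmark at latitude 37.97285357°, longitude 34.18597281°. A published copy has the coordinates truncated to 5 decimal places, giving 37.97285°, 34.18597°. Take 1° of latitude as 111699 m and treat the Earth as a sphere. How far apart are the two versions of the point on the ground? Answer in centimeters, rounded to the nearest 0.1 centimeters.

46.9 centimeters

The latitude changed by +0.00000357° and the longitude by +0.00000281°.
North–south shift: 0.00000357 × 111699 = 0.398765 m.
East–west at this latitude: 0.00000281° × 111699 × cos 37.9729° ≈ 0.00000281 × 88052.6 = 0.247428 m.
Combined displacement = (0.398765² + 0.247428²)^½ ≈ 0.469291 m.
That is 0.469291 m = 46.929 cm.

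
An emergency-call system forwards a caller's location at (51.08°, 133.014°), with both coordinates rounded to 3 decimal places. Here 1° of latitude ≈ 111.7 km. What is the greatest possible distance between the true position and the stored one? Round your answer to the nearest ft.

216 ft

Rounding to 3 decimal places leaves each coordinate within ±0.0005° of the true value.
N–S: 0.0005° × 111700 m/° = 55.85 m.
East–west component at 51.08°: 0.0005° × 111700 × cos 51.08° ≈ 0.0005 × 70173.8 ≈ 35.0869 m.
Worst case both components are at the extreme and orthogonal: √(55.85² + 35.0869²) ≈ 65.9569 m.
In feet: 65.9569 m ÷ 0.3048 ≈ 216.39 ft.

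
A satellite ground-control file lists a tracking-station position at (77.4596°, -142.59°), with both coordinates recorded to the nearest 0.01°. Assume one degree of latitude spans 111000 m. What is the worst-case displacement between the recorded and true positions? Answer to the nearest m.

Rounding to 2 decimal places leaves each coordinate within ±0.005° of the true value.
N–S: 0.005° × 111000 m/° = 555 m.
Longitude error → 0.005 × 111000 × cos 77.4596° = 0.005 × 111000 × 0.2171 ≈ 120.506 m.
Combining orthogonally: (555² + 120.506²)^½ ≈ 567.932 m.

568 m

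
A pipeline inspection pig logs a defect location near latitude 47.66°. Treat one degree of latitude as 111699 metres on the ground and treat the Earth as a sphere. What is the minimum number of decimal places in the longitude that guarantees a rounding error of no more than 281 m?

3 decimal places

At 47.66° one degree of longitude covers 111699 × cos 47.66° ≈ 111699 × 0.6735 ≈ 75232.5 m.
With N decimal places the half-ulp bound is 0.5·10⁻ᴺ°, or 0.5·10⁻ᴺ × 75232.5 m on the ground.
Setting 37616.2 × 10⁻ᴺ ≤ 281 gives 10ᴺ ≥ 133.9, i.e. N ≥ 2.13.
At 2 places the error can reach 376 m, but 3 places keeps it to 37.6 m.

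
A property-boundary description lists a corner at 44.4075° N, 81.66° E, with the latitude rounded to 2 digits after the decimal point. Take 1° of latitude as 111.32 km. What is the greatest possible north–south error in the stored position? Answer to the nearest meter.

557 meters

Rounding to 2 decimal places leaves the latitude within ±0.005° of the true value.
North–south distance: 0.005° × 111320 m/° = 556.6 m.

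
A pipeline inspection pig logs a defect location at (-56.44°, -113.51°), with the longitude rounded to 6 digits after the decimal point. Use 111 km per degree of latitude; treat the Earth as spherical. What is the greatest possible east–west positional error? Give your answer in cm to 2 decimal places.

Rounding to 6 decimal places leaves the longitude within ±5e-07° of the true value.
Parallels shrink by cos φ, so at 56.44° a degree of longitude is 111000 × 0.5528 ≈ 61361.9 m.
East–west error: 5e-07° × 61361.9 m/° ≈ 0.030681 m.
That is 0.030681 m = 3.0681 cm.

3.07 cm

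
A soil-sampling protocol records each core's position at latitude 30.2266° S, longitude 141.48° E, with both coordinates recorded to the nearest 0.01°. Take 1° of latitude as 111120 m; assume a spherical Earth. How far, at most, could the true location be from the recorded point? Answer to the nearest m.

734 m

Rounding to 2 decimal places leaves each coordinate within ±0.005° of the true value.
North–south component: 0.005° × 111120 = 555.6 m.
Longitude error → 0.005 × 111120 × cos 30.2266° = 0.005 × 111120 × 0.8640 ≈ 480.061 m.
The two errors are perpendicular, so the maximum displacement is √(555.6² + 480.061²) ≈ 734.268 m.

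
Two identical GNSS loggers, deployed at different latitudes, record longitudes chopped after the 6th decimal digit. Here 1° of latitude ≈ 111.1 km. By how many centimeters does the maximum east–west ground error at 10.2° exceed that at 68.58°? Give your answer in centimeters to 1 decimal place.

6.9 centimeters

Truncating at 6 decimal places can drop up to a full unit in the last place, so the longitude may be off by as much as 1e-06°.
At 10.2°: 1e-06° × 111100 × cos 10.2° = 1e-06 × 111100 × 0.9842 ≈ 0.10934 m.
Error at 68.58° = 1e-06° × 111100 × cos 68.58° ≈ 0.1111 × 0.3652 = 0.040574 m.
So the lower-latitude error exceeds the higher by 0.10934 − 0.040574 = 0.06877 m.
That is 0.0687702 m = 6.877 cm.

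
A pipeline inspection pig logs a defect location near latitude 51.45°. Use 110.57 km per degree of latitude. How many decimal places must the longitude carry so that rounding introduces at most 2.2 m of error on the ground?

5

At 51.45° one degree of longitude covers 110570 × cos 51.45° ≈ 110570 × 0.6232 ≈ 68906.9 m.
With N decimal places the half-ulp bound is 0.5·10⁻ᴺ°, or 0.5·10⁻ᴺ × 68906.9 m on the ground.
Setting 34453.5 × 10⁻ᴺ ≤ 2.2 gives 10ᴺ ≥ 1.566e+04, i.e. N ≥ 4.19.
At 4 places the error can reach 3.45 m, but 5 places keeps it to 0.345 m.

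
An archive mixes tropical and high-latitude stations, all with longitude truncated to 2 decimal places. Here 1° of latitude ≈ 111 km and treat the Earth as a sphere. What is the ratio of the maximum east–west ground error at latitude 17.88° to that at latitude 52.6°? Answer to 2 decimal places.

Truncating at 2 decimal places can drop up to a full unit in the last place, so the longitude may be off by as much as 0.01°.
Error at 17.88° = 0.01° × 111000 × cos 17.88° ≈ 1110 × 0.9517 = 1056.4 m.
At 52.6°: 0.01° × 111000 × cos 52.6° = 0.01 × 111000 × 0.6074 ≈ 674.19 m.
The ratio reduces to cos 17.88° / cos 52.6° = 0.9517/0.6074 ≈ 1.5669.

1.57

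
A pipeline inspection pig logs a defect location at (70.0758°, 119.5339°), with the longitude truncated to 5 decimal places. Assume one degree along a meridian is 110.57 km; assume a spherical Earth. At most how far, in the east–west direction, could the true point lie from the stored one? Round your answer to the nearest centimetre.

38 centimetres

Truncating at 5 decimal places can drop up to a full unit in the last place, so the longitude may be off by as much as 1e-05°.
At latitude 70.0758° a degree of longitude spans 110570 m × cos 70.0758° = 110570 × 0.3408 ≈ 37679.7 m.
Maximum E–W displacement: 1e-05 × 37679.7 = 0.376797 m.
That is 0.376797 m = 37.68 cm.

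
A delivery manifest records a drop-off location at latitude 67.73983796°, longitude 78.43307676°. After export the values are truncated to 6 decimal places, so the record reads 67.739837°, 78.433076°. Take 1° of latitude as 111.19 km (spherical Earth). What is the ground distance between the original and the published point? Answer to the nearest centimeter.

11 centimeters

Δlat = 67.73983796 − 67.739837 = +0.00000096°; Δlon = 78.43307676 − 78.433076 = +0.00000076°.
North–south shift: 0.00000096 × 111190 = 0.106742 m.
East–west at this latitude: 0.00000076° × 111190 × cos 67.7398° ≈ 0.00000076 × 42120.2 = 0.0320113 m.
Combined displacement = (0.106742² + 0.0320113²)^½ ≈ 0.111439 m.
That is 0.111439 m = 11.144 cm.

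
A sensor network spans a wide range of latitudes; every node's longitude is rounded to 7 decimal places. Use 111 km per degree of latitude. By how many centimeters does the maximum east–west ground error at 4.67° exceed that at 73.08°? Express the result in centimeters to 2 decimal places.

Rounding to 7 decimal places leaves the longitude within ±5e-08° of the true value.
At 4.67°: 5e-08° × 111000 × cos 4.67° = 5e-08 × 111000 × 0.9967 ≈ 0.0055316 m.
At 73.08°: 5e-08° × 111000 × cos 73.08° = 5e-08 × 111000 × 0.2910 ≈ 0.0016153 m.
So the lower-latitude error exceeds the higher by 0.0055316 − 0.0016153 = 0.0039163 m.
That is 0.00391632 m = 0.39163 cm.

0.39 centimeters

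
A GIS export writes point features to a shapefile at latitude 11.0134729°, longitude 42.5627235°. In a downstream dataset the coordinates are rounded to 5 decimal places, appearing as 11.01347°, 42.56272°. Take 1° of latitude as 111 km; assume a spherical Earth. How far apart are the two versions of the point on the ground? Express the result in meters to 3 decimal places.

0.499 meters

Δlat = 11.0134729 − 11.01347 = +0.0000029°; Δlon = 42.5627235 − 42.56272 = +0.0000035°.
North–south shift: 0.0000029 × 111000 = 0.3219 m.
E–W at 11.0135°: 0.0000035° × 111000 × cos 11.0135° = 0.0000035 × 111000 × 0.9816 ≈ 0.381345 m.
Distance: √(0.3219² + 0.381345²) ≈ 0.499042 m.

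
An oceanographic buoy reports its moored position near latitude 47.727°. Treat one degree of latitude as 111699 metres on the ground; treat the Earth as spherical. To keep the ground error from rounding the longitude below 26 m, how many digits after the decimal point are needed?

4 decimal places

At 47.727° one degree of longitude covers 111699 × cos 47.727° ≈ 111699 × 0.6727 ≈ 75135.9 m.
N decimal places → at most half a unit in the last place, 0.5 × 10⁻ᴺ° = 75135.9/2 × 10⁻ᴺ m.
Need 0.5 × 75135.9 × 10⁻ᴺ ≤ 26 → 10⁻ᴺ ≤ 6.921e-04, so N ≥ 3.16.
N = 3 would give 37.6 m (too coarse); N = 4 gives 3.76 m ≤ 26 m.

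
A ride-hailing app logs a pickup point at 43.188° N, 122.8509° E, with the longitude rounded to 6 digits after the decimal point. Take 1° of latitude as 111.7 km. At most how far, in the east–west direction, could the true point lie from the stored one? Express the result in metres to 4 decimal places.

Rounding to 6 decimal places leaves the longitude within ±5e-07° of the true value.
One degree of longitude at 43.188° is 111700 × cos 43.188° ≈ 111700 × 0.7291 = 81441.8 m.
So at most 5e-07° × 81441.8 ≈ 0.0407209 m east–west.

0.0407 metres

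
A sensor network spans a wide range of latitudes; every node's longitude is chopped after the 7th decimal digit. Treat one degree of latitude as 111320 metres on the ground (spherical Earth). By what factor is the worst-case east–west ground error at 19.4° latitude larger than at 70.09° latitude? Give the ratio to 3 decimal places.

Truncating at 7 decimal places can drop up to a full unit in the last place, so the longitude may be off by as much as 1e-07°.
Error at 19.4° = 1e-07° × 111320 × cos 19.4° ≈ 0.011132 × 0.9432 = 0.0105 m.
At 70.09°: 1e-07° × 111320 × cos 70.09° = 1e-07 × 111320 × 0.3405 ≈ 0.0037909 m.
Ratio: 0.0105 / 0.0037909 = cos 19.4° / cos 70.09° ≈ 2.7698.

2.770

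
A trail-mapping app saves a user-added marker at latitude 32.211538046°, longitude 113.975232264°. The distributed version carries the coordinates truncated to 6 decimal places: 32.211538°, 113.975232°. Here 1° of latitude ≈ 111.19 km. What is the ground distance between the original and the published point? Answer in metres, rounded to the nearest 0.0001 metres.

0.0254 metres

The latitude changed by +0.000000046° and the longitude by +0.000000264°.
N–S: 0.000000046° × 111190 m/° = 0.00511474 m.
East–west at this latitude: 0.000000264° × 111190 × cos 32.2115° ≈ 0.000000264 × 94076.3 = 0.0248361 m.
Combined displacement = (0.00511474² + 0.0248361²)^½ ≈ 0.0253573 m.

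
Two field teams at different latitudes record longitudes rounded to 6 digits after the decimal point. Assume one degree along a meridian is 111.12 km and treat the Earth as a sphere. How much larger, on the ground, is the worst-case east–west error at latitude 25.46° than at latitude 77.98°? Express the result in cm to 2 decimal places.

3.86 cm

Rounding to 6 decimal places leaves the longitude within ±5e-07° of the true value.
At 25.46°: 5e-07° × 111120 × cos 25.46° = 5e-07 × 111120 × 0.9029 ≈ 0.050164 m.
Error at 77.98° = 5e-07° × 111120 × cos 77.98° ≈ 0.05556 × 0.2083 = 0.011571 m.
So the lower-latitude error exceeds the higher by 0.050164 − 0.011571 = 0.038594 m.
That is 0.0385938 m = 3.8594 cm.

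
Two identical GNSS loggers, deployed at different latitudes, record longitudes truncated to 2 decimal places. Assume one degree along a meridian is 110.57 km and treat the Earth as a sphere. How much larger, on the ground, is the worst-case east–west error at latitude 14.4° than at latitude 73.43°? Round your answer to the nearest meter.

Truncating at 2 decimal places can drop up to a full unit in the last place, so the longitude may be off by as much as 0.01°.
Error at 14.4° = 0.01° × 110570 × cos 14.4° ≈ 1105.7 × 0.9686 = 1071 m.
At 73.43°: 0.01° × 110570 × cos 73.43° = 0.01 × 110570 × 0.2852 ≈ 315.33 m.
So the lower-latitude error exceeds the higher by 1071 − 315.33 = 755.63 m.

756 meters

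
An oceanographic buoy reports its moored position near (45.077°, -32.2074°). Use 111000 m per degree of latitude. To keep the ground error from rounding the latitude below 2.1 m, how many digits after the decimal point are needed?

5

One degree of latitude covers 111000 m.
N decimal places → at most half a unit in the last place, 0.5 × 10⁻ᴺ° = 111000/2 × 10⁻ᴺ m.
Setting 55500 × 10⁻ᴺ ≤ 2.1 gives 10ᴺ ≥ 2.643e+04, i.e. N ≥ 4.42.
So 5 decimal places suffice (0.555 m); 4 would allow up to 5.55 m.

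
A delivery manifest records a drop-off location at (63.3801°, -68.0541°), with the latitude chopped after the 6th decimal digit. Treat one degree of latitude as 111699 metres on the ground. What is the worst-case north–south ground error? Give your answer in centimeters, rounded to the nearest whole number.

11 centimeters

Truncating at 6 decimal places can drop up to a full unit in the last place, so the latitude may be off by as much as 1e-06°.
North–south distance: 1e-06° × 111699 m/° = 0.111699 m.
That is 0.111699 m = 11.17 cm.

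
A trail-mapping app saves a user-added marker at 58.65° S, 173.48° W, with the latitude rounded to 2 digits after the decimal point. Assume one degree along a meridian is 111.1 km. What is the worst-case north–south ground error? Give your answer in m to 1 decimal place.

Rounding to 2 decimal places leaves the latitude within ±0.005° of the true value.
So the N–S error is at most 0.005 × 111100 = 555.5 m.

555.5 m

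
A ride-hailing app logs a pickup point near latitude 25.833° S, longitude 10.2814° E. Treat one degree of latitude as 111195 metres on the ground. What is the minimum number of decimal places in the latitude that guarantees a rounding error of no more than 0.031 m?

One degree of latitude covers 111195 m.
N decimal places → at most half a unit in the last place, 0.5 × 10⁻ᴺ° = 111195/2 × 10⁻ᴺ m.
Need 0.5 × 111195 × 10⁻ᴺ ≤ 0.031 → 10⁻ᴺ ≤ 5.576e-07, so N ≥ 6.25.
At 6 places the error can reach 0.0556 m, but 7 places keeps it to 0.00556 m.

7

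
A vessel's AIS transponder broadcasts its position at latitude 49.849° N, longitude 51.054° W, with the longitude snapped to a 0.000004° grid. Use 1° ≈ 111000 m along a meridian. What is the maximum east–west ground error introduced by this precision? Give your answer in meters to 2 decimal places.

With a 0.000004° grid the true value lies within half a step, ±0.000004°/2 = ±2e-06°, of the stored one.
At latitude 49.849° a degree of longitude spans 111000 m × cos 49.849° = 111000 × 0.6448 ≈ 71573.3 m.
Maximum E–W displacement: 2e-06 × 71573.3 = 0.143147 m.

0.14 meters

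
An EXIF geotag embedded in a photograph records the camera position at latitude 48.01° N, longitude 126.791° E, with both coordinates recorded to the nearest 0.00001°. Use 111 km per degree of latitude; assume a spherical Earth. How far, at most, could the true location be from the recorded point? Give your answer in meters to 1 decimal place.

Rounding to 5 decimal places leaves each coordinate within ±5e-06° of the true value.
Latitude error → 5e-06 × 111000 = 0.555 m along the meridian.
East–west component at 48.01°: 5e-06° × 111000 × cos 48.01° ≈ 5e-06 × 74259.1 ≈ 0.371295 m.
Worst case both components are at the extreme and orthogonal: √(0.555² + 0.371295²) ≈ 0.667746 m.

0.7 meters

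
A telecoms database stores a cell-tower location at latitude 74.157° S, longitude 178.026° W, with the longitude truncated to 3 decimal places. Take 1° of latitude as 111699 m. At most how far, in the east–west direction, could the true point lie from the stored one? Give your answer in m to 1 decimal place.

Truncating at 3 decimal places can drop up to a full unit in the last place, so the longitude may be off by as much as 0.001°.
Parallels shrink by cos φ, so at 74.157° a degree of longitude is 111699 × 0.2730 ≈ 30494.1 m.
So at most 0.001° × 30494.1 ≈ 30.4941 m east–west.

30.5 m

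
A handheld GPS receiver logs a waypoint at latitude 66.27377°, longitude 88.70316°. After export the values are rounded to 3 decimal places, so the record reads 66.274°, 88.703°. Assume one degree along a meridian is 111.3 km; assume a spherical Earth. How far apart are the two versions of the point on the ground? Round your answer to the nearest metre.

Δlat = 66.27377 − 66.274 = -0.00023°; Δlon = 88.70316 − 88.703 = +0.00016°.
N–S: -0.00023° × 111300 m/° = -25.599 m.
East–west at this latitude: 0.00016° × 111300 × cos 66.274° ≈ 0.00016 × 44783 = 7.16528 m.
Hypotenuse of the two orthogonal shifts: √(25.599² + 7.16528²) = 26.5829 m.

27 metres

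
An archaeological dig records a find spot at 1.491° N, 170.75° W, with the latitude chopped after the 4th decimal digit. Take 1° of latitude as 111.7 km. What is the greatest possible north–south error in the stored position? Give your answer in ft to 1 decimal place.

36.6 ft

Truncating at 4 decimal places can drop up to a full unit in the last place, so the latitude may be off by as much as 0.0001°.
Along the meridian that is 0.0001° × 111700 m/° = 11.17 m.
In feet: 11.17 m ÷ 0.3048 ≈ 36.647 ft.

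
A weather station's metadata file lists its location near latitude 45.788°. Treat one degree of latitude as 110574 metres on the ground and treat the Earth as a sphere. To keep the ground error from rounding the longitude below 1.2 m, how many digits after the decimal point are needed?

5 decimal places

At 45.788° one degree of longitude covers 110574 × cos 45.788° ≈ 110574 × 0.6973 ≈ 77104.9 m.
With N decimal places the half-ulp bound is 0.5·10⁻ᴺ°, or 0.5·10⁻ᴺ × 77104.9 m on the ground.
Need 0.5 × 77104.9 × 10⁻ᴺ ≤ 1.2 → 10⁻ᴺ ≤ 3.113e-05, so N ≥ 4.51.
N = 4 would give 3.86 m (too coarse); N = 5 gives 0.386 m ≤ 1.2 m.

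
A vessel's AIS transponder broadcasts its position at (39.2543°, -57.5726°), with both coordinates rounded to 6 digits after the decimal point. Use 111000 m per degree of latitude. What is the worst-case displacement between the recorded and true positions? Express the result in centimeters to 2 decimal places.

7.02 centimeters

Rounding to 6 decimal places leaves each coordinate within ±5e-07° of the true value.
North–south component: 5e-07° × 111000 = 0.0555 m.
Longitude error → 5e-07 × 111000 × cos 39.2543° = 5e-07 × 111000 × 0.7743 ≈ 0.0429762 m.
Worst case both components are at the extreme and orthogonal: √(0.0555² + 0.0429762²) ≈ 0.070194 m.
That is 0.070194 m = 7.0194 cm.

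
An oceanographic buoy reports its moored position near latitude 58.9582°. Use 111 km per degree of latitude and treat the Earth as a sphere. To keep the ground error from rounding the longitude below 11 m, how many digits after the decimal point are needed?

At 58.9582° one degree of longitude covers 111000 × cos 58.9582° ≈ 111000 × 0.5157 ≈ 57238.6 m.
With N decimal places the half-ulp bound is 0.5·10⁻ᴺ°, or 0.5·10⁻ᴺ × 57238.6 m on the ground.
Setting 28619.3 × 10⁻ᴺ ≤ 11 gives 10ᴺ ≥ 2602, i.e. N ≥ 3.42.
N = 3 would give 28.6 m (too coarse); N = 4 gives 2.86 m ≤ 11 m.

4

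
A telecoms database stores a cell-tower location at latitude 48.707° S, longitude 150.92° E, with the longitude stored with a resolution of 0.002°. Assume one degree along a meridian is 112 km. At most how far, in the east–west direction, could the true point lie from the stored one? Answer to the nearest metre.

74 metres

With a 0.002° grid the true value lies within half a step, ±0.002°/2 = ±0.001°, of the stored one.
One degree of longitude at 48.707° is 112000 × cos 48.707° ≈ 112000 × 0.6599 = 73909.9 m.
East–west error: 0.001° × 73909.9 m/° ≈ 73.9099 m.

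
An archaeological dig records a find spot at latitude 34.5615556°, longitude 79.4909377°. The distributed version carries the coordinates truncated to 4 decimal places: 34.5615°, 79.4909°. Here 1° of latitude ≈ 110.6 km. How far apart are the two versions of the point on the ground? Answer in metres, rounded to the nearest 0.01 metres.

Δlat = 34.5615556 − 34.5615 = +0.0000556°; Δlon = 79.4909377 − 79.4909 = +0.0000377°.
North–south shift: 0.0000556 × 110600 = 6.14936 m.
East–west at this latitude: 0.0000377° × 110600 × cos 34.5615° ≈ 0.0000377 × 91081.1 = 3.43376 m.
Distance: √(6.14936² + 3.43376²) ≈ 7.0431 m.

7.04 metres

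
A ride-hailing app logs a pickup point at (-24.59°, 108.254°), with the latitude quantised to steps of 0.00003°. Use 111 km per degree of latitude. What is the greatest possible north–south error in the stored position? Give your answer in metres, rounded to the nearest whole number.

With a 0.00003° grid the true value lies within half a step, ±0.00003°/2 = ±1.5e-05°, of the stored one.
So the N–S error is at most 1.5e-05 × 111000 = 1.665 m.

2 metres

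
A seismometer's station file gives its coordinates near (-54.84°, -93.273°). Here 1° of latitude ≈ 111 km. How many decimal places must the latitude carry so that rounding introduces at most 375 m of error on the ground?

One degree of latitude covers 111000 m.
N decimal places → at most half a unit in the last place, 0.5 × 10⁻ᴺ° = 111000/2 × 10⁻ᴺ m.
Setting 55500 × 10⁻ᴺ ≤ 375 gives 10ᴺ ≥ 148, i.e. N ≥ 2.17.
N = 2 would give 555 m (too coarse); N = 3 gives 55.5 m ≤ 375 m.

3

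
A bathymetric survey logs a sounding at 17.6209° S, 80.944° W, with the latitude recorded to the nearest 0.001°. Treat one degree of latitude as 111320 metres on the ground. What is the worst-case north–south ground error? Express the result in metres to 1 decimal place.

Rounding to 3 decimal places leaves the latitude within ±0.0005° of the true value.
So the N–S error is at most 0.0005 × 111320 = 55.66 m.

55.7 metres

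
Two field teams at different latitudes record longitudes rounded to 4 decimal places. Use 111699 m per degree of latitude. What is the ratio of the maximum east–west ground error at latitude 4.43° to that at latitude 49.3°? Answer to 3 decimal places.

1.529

Rounding to 4 decimal places leaves the longitude within ±5e-05° of the true value.
At 4.43°: 5e-05° × 111699 × cos 4.43° = 5e-05 × 111699 × 0.9970 ≈ 5.5683 m.
At 49.3°: 5e-05° × 111699 × cos 49.3° = 5e-05 × 111699 × 0.6521 ≈ 3.6419 m.
The ratio reduces to cos 4.43° / cos 49.3° = 0.9970/0.6521 ≈ 1.5289.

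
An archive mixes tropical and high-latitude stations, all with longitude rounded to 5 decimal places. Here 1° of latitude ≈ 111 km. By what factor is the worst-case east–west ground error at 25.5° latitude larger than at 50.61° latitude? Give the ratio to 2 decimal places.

Rounding to 5 decimal places leaves the longitude within ±5e-06° of the true value.
At 25.5°: 5e-06° × 111000 × cos 25.5° = 5e-06 × 111000 × 0.9026 ≈ 0.50093 m.
At 50.61°: 5e-06° × 111000 × cos 50.61° = 5e-06 × 111000 × 0.6346 ≈ 0.3522 m.
Ratio: 0.50093 / 0.3522 = cos 25.5° / cos 50.61° ≈ 1.4223.

1.42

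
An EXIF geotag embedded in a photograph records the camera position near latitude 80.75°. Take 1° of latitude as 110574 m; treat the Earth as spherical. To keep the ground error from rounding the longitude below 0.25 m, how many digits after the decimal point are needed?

5

At 80.75° one degree of longitude covers 110574 × cos 80.75° ≈ 110574 × 0.1607 ≈ 17773.9 m.
Rounding to N decimal places gives at most 0.5 × 10⁻ᴺ degrees of error, i.e. 0.5 × 10⁻ᴺ × 17773.9 m.
Setting 8886.97 × 10⁻ᴺ ≤ 0.25 gives 10ᴺ ≥ 3.555e+04, i.e. N ≥ 4.55.
So 5 decimal places suffice (0.0889 m); 4 would allow up to 0.889 m.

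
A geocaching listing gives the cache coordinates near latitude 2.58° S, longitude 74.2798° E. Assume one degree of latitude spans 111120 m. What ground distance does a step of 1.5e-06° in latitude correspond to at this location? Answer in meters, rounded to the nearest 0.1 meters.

1.5e-06° × 111120 m/° = 0.16668 m.

0.2 meters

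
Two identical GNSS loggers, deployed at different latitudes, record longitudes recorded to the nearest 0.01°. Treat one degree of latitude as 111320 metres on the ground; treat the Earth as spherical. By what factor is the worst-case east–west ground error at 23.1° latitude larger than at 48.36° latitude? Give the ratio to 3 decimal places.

Rounding to 2 decimal places leaves the longitude within ±0.005° of the true value.
Error at 23.1° = 0.005° × 111320 × cos 23.1° ≈ 556.6 × 0.9198 = 511.97 m.
At 48.36°: 0.005° × 111320 × cos 48.36° = 0.005 × 111320 × 0.6644 ≈ 369.83 m.
The ratio reduces to cos 23.1° / cos 48.36° = 0.9198/0.6644 ≈ 1.3843.

1.384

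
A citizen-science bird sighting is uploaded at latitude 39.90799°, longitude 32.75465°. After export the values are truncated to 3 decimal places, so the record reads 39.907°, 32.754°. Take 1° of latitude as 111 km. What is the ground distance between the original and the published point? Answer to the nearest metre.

The latitude changed by +0.00099° and the longitude by +0.00065°.
N–S: 0.00099° × 111000 m/° = 109.89 m.
E–W at 39.907°: 0.00065° × 111000 × cos 39.907° = 0.00065 × 111000 × 0.7671 ≈ 55.3453 m.
Distance: √(109.89² + 55.3453²) ≈ 123.04 m.

123 metres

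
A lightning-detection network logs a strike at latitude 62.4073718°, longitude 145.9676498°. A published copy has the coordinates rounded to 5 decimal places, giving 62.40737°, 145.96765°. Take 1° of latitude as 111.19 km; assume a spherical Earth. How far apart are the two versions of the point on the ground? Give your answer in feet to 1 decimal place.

The latitude changed by +0.0000018° and the longitude by -0.0000002°.
North–south shift: 0.0000018 × 111190 = 0.200142 m.
E–W at 62.4074°: -0.0000002° × 111190 × cos 62.4074° = -0.0000002 × 111190 × 0.4632 ≈ -0.0103002 m.
Combined displacement = (0.200142² + 0.0103002²)^½ ≈ 0.200407 m.
Converting: 0.200407 m × 3.2808 ft/m ≈ 0.6575 ft.

0.7 feet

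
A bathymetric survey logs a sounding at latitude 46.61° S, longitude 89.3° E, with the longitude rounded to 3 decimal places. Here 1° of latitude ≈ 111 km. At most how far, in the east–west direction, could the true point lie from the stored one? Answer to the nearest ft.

Rounding to 3 decimal places leaves the longitude within ±0.0005° of the true value.
At latitude 46.61° a degree of longitude spans 111000 m × cos 46.61° = 111000 × 0.6870 ≈ 76252.6 m.
So at most 0.0005° × 76252.6 ≈ 38.1263 m east–west.
In feet: 38.1263 m ÷ 0.3048 ≈ 125.09 ft.

125 ft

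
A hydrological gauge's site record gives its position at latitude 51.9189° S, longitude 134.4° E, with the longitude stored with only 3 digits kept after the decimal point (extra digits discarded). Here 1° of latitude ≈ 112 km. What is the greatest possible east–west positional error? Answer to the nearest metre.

Truncating at 3 decimal places can drop up to a full unit in the last place, so the longitude may be off by as much as 0.001°.
One degree of longitude at 51.9189° is 112000 × cos 51.9189° ≈ 112000 × 0.6168 = 69078.9 m.
So at most 0.001° × 69078.9 ≈ 69.0789 m east–west.

69 metres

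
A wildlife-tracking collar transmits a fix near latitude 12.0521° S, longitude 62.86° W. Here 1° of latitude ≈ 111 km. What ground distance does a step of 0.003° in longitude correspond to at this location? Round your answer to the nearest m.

326 m

At 12.0521° a degree of longitude is 111000 × cos 12.0521° ≈ 108553 m, so 0.003° corresponds to 325.66 m.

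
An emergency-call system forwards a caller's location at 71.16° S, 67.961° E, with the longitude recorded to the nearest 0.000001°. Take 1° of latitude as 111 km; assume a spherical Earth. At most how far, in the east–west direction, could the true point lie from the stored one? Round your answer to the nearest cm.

2 cm

Rounding to 6 decimal places leaves the longitude within ±5e-07° of the true value.
Parallels shrink by cos φ, so at 71.16° a degree of longitude is 111000 × 0.3229 ≈ 35844.8 m.
Maximum E–W displacement: 5e-07 × 35844.8 = 0.0179224 m.
That is 0.0179224 m = 1.7922 cm.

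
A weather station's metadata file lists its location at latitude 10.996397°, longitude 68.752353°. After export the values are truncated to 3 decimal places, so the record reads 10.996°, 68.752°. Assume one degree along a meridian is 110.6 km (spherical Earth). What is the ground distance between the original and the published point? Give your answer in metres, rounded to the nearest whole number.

Δlat = 10.996397 − 10.996 = +0.000397°; Δlon = 68.752353 − 68.752 = +0.000353°.
N–S: 0.000397° × 110600 m/° = 43.9082 m.
East–west at this latitude: 0.000353° × 110600 × cos 10.996° ≈ 0.000353 × 108569 = 38.325 m.
Combined displacement = (43.9082² + 38.325²)^½ ≈ 58.2815 m.

58 metres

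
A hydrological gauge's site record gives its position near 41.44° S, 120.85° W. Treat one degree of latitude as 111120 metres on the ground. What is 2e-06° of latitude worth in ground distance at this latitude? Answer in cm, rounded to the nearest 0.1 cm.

2e-06° × 111120 m/° = 0.22224 m.
That is 0.22224 m = 22.224 cm.

22.2 cm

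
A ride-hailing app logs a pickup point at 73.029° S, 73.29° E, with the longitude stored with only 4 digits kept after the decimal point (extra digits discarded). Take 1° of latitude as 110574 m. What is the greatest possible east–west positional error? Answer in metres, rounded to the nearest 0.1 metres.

3.2 metres

Truncating at 4 decimal places can drop up to a full unit in the last place, so the longitude may be off by as much as 0.0001°.
Parallels shrink by cos φ, so at 73.029° a degree of longitude is 110574 × 0.2919 ≈ 32275.2 m.
Maximum E–W displacement: 0.0001 × 32275.2 = 3.22752 m.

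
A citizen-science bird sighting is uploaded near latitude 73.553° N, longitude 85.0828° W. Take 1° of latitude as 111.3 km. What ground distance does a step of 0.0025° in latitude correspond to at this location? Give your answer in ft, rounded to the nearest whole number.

913 ft

0.0025° × 111300 m/° = 278.25 m.
Converting: 278.25 m × 3.2808 ft/m ≈ 912.89 ft.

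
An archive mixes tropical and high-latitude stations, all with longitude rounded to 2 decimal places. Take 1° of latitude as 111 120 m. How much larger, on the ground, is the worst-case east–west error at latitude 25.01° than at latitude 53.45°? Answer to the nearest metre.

Rounding to 2 decimal places leaves the longitude within ±0.005° of the true value.
Error at 25.01° = 0.005° × 111120 × cos 25.01° ≈ 555.6 × 0.9062 = 503.5 m.
Error at 53.45° = 0.005° × 111120 × cos 53.45° ≈ 555.6 × 0.5955 = 330.87 m.
Difference: 503.5 − 330.87 = 172.63 m.

173 metres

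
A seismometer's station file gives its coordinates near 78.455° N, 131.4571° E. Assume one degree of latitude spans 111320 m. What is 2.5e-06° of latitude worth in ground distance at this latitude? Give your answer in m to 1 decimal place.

2.5e-06° × 111320 m/° = 0.2783 m.

0.3 m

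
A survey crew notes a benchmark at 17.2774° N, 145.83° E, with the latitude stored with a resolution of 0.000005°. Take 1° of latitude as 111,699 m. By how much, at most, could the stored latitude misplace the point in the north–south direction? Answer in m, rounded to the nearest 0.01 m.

0.28 m

With a 0.000005° grid the true value lies within half a step, ±0.000005°/2 = ±2.5e-06°, of the stored one.
So the N–S error is at most 2.5e-06 × 111699 = 0.279247 m.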